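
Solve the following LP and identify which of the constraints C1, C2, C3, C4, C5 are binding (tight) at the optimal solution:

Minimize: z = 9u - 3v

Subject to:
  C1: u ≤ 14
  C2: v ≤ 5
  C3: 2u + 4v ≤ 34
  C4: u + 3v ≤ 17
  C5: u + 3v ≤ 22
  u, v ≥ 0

At u = 0, v = 5, compute slack b - a·x for each constraint:
  C1: 14 − 0 = 14  (slack)
  C2: 5 − 5 = 0  (binding)
  C3: 34 − 20 = 14  (slack)
  C4: 17 − 15 = 2  (slack)
  C5: 22 − 15 = 7  (slack)

Optimal: u = 0, v = 5
Binding: C2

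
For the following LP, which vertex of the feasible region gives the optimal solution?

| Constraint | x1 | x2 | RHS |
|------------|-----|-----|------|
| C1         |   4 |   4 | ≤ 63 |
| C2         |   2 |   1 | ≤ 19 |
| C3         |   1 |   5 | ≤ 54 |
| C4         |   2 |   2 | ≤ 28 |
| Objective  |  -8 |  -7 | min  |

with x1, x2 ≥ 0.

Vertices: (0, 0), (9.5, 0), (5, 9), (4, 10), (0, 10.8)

Evaluate the objective at each vertex of the feasible region:
  z(0, 0) = 0
  z(9.5, 0) = -76
  z(5, 9) = -103  ←
  z(4, 10) = -102
  z(0, 10.8) = -75.6
The minimum is at x1 = 5, x2 = 9.

(5, 9)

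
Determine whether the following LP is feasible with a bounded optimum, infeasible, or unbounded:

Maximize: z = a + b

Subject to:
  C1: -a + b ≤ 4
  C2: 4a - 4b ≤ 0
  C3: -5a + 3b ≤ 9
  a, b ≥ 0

Unbounded (objective can increase without bound)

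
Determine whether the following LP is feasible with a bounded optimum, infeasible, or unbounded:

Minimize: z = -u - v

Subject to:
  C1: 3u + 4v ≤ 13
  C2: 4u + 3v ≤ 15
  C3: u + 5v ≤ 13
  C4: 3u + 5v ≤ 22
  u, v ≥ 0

Feasible with a bounded optimal solution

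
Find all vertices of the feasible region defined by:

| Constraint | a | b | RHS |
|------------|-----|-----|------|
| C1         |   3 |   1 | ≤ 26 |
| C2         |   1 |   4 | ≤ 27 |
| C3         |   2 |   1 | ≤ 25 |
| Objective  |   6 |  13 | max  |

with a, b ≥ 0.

(0, 0), (8.667, 0), (7, 5), (0, 6.75)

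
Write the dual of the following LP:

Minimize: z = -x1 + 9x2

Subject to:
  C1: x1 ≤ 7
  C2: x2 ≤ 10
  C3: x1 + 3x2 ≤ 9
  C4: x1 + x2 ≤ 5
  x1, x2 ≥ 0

Primal min cᵀx s.t. Ax ≤ b, x ≥ 0  →  Dual max −bᵀy s.t. Aᵀy ≥ −c, y ≥ 0.

Maximize: z = -7y1 - 10y2 - 9y3 - 5y4

Subject to:
  y1 + y3 + y4 ≥ 1
  y2 + 3y3 + y4 ≥ -9
  y1, y2, y3, y4 ≥ 0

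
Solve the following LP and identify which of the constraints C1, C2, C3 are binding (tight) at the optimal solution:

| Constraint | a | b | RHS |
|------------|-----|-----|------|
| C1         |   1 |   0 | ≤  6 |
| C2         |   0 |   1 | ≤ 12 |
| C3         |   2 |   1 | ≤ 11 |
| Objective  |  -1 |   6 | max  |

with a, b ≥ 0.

At a = 0, b = 11, compute slack b - a·x for each constraint:
  C1: 6 − 0 = 6  (slack)
  C2: 12 − 11 = 1  (slack)
  C3: 11 − 11 = 0  (binding)

Optimal: a = 0, b = 11
Binding: C3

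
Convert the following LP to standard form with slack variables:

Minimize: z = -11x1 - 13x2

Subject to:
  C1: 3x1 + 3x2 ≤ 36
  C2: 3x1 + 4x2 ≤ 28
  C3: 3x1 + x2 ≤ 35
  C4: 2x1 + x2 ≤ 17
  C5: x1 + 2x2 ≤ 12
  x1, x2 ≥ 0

min z = -11x1 - 13x2

s.t.
  3x1 + 3x2 + s1 = 36
  3x1 + 4x2 + s2 = 28
  3x1 + x2 + s3 = 35
  2x1 + x2 + s4 = 17
  x1 + 2x2 + s5 = 12
  x1, x2, s1, s2, s3, s4, s5 ≥ 0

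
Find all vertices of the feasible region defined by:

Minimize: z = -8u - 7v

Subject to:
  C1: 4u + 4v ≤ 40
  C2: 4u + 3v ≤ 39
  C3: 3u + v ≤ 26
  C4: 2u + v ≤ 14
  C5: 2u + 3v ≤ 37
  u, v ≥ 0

(0, 0), (7, 0), (4, 6), (0, 10)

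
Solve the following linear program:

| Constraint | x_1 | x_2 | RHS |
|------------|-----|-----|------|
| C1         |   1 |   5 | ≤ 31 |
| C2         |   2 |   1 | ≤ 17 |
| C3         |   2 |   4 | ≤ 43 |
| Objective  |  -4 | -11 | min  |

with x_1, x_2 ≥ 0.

Evaluate the objective at each vertex of the feasible region:
  z(0, 0) = 0
  z(8.5, 0) = -34
  z(6, 5) = -79  ←
  z(0, 6.2) = -68.2
The minimum is at x_1 = 6, x_2 = 5.

x_1 = 6, x_2 = 5, z = -79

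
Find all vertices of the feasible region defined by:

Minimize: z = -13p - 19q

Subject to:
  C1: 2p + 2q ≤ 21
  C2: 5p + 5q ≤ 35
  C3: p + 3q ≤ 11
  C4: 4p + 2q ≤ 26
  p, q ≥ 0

(0, 0), (6.5, 0), (6, 1), (5, 2), (0, 3.667)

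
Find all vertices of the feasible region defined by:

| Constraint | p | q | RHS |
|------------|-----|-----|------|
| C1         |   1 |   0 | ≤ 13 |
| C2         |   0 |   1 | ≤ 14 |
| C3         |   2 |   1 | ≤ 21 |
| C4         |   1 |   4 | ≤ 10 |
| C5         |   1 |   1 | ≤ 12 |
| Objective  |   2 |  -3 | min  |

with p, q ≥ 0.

(0, 0), (10, 0), (0, 2.5)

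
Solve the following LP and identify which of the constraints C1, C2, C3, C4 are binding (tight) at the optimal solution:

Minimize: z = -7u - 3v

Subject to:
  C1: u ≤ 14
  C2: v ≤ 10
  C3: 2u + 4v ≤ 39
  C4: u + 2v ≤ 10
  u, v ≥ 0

At u = 10, v = 0, compute slack b - a·x for each constraint:
  C1: 14 − 10 = 4  (slack)
  C2: 10 − 0 = 10  (slack)
  C3: 39 − 20 = 19  (slack)
  C4: 10 − 10 = 0  (binding)

Optimal: u = 10, v = 0
Binding: C4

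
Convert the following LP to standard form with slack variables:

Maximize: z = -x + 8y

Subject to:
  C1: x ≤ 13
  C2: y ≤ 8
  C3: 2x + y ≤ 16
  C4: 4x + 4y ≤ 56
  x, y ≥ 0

max z = -x + 8y

s.t.
  x + s1 = 13
  y + s2 = 8
  2x + y + s3 = 16
  4x + 4y + s4 = 56
  x, y, s1, s2, s3, s4 ≥ 0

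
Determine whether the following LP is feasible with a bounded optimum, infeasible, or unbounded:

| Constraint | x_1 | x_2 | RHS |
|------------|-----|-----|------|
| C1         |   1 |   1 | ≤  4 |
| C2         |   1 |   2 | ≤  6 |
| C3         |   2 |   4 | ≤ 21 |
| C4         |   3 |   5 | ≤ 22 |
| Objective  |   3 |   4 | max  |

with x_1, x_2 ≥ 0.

Feasible with a bounded optimal solution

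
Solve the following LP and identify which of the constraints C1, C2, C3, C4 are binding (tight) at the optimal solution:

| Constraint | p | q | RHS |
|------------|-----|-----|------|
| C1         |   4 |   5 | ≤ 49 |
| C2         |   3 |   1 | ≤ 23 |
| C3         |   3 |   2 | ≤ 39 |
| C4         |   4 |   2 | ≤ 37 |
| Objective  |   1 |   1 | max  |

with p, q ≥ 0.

At p = 6, q = 5, compute slack b - a·x for each constraint:
  C1: 49 − 49 = 0  (binding)
  C2: 23 − 23 = 0  (binding)
  C3: 39 − 28 = 11  (slack)
  C4: 37 − 34 = 3  (slack)

Optimal: p = 6, q = 5
Binding: C1, C2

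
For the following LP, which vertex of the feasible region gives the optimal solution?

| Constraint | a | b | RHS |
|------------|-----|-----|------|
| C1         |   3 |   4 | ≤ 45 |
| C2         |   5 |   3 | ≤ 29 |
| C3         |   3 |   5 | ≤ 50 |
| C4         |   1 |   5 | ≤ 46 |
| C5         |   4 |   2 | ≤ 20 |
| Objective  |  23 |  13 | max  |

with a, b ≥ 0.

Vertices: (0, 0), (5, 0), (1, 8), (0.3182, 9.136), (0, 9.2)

Evaluate the objective at each vertex of the feasible region:
  z(0, 0) = 0
  z(5, 0) = 115
  z(1, 8) = 127  ←
  z(0.3182, 9.136) = 126.1
  z(0, 9.2) = 119.6
The maximum is at a = 1, b = 8.

(1, 8)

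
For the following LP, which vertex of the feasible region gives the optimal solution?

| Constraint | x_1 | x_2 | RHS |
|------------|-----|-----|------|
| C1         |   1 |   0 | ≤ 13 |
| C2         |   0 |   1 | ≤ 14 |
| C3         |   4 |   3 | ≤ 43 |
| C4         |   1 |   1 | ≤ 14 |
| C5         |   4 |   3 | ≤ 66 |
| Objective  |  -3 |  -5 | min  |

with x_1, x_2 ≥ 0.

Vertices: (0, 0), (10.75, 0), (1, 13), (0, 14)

Evaluate the objective at each vertex of the feasible region:
  z(0, 0) = 0
  z(10.75, 0) = -32.25
  z(1, 13) = -68
  z(0, 14) = -70  ←
The minimum is at x_1 = 0, x_2 = 14.

(0, 14)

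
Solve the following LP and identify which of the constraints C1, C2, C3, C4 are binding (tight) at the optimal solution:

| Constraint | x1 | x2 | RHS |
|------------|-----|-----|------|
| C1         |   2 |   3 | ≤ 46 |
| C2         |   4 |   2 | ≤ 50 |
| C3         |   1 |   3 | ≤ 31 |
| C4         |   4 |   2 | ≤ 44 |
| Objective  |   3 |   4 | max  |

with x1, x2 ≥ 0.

At x1 = 7, x2 = 8, compute slack b - a·x for each constraint:
  C1: 46 − 38 = 8  (slack)
  C2: 50 − 44 = 6  (slack)
  C3: 31 − 31 = 0  (binding)
  C4: 44 − 44 = 0  (binding)

Optimal: x1 = 7, x2 = 8
Binding: C3, C4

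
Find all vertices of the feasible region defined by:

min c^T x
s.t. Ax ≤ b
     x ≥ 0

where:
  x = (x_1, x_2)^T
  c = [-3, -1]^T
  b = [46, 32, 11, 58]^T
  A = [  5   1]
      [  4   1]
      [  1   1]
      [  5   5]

(0, 0), (8, 0), (7, 4), (0, 11)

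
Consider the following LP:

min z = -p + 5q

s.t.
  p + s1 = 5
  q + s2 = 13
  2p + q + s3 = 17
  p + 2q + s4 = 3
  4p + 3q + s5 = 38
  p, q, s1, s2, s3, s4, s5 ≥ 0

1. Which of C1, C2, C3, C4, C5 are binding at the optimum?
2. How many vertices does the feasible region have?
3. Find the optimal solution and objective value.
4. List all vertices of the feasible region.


1. C4
2. 3
3. p = 3, q = 0, z = -3
4. (0, 0), (3, 0), (0, 1.5)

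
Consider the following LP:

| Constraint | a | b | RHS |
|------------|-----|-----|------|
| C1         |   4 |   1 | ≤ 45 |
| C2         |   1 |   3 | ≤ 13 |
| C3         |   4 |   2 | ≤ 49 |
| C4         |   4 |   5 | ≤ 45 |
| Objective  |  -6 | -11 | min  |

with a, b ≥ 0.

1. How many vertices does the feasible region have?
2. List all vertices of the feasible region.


1. 4
2. (0, 0), (11.25, 0), (10, 1), (0, 4.333)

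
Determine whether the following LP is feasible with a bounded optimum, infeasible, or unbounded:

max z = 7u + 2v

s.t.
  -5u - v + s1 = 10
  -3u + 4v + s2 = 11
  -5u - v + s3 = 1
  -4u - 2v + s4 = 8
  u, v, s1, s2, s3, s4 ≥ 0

Unbounded (objective can increase without bound)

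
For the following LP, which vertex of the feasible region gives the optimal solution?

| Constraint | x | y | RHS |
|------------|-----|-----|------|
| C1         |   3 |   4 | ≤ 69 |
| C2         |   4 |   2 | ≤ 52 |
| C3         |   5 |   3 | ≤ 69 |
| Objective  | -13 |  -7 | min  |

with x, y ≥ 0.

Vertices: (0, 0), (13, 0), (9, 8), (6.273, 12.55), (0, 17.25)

Evaluate the objective at each vertex of the feasible region:
  z(0, 0) = 0
  z(13, 0) = -169
  z(9, 8) = -173  ←
  z(6.273, 12.55) = -169.4
  z(0, 17.25) = -120.8
The minimum is at x = 9, y = 8.

(9, 8)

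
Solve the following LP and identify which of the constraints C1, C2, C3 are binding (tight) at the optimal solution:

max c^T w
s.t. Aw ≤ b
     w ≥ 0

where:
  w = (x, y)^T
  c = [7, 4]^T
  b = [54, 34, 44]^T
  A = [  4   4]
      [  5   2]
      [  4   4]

At x = 4, y = 7, compute slack b - a·x for each constraint:
  C1: 54 − 44 = 10  (slack)
  C2: 34 − 34 = 0  (binding)
  C3: 44 − 44 = 0  (binding)

Optimal: x = 4, y = 7
Binding: C2, C3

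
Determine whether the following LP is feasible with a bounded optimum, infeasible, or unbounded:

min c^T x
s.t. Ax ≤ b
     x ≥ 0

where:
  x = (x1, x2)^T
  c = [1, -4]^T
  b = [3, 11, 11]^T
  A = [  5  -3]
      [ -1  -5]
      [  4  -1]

Unbounded (objective can decrease without bound)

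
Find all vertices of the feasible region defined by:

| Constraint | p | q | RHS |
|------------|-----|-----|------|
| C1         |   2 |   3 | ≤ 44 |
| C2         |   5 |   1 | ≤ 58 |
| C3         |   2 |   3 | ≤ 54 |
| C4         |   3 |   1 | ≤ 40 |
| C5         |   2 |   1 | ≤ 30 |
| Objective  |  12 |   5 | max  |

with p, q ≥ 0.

(0, 0), (11.6, 0), (10, 8), (0, 14.67)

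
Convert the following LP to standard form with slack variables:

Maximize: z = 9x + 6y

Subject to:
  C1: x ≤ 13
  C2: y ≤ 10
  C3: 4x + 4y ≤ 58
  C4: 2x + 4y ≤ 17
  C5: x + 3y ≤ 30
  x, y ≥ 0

max z = 9x + 6y

s.t.
  x + s1 = 13
  y + s2 = 10
  4x + 4y + s3 = 58
  2x + 4y + s4 = 17
  x + 3y + s5 = 30
  x, y, s1, s2, s3, s4, s5 ≥ 0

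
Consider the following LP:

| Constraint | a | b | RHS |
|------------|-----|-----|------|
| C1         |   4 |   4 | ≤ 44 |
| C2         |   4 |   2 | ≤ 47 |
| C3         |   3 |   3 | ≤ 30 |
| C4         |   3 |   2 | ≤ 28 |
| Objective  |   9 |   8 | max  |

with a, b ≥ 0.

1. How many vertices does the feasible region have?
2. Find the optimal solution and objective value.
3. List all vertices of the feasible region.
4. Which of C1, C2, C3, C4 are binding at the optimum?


1. 4
2. a = 8, b = 2, z = 88
3. (0, 0), (9.333, 0), (8, 2), (0, 10)
4. C3, C4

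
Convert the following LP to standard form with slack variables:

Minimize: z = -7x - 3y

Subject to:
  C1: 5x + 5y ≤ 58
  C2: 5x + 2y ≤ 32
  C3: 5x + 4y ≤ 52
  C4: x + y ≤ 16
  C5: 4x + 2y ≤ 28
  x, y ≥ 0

min z = -7x - 3y

s.t.
  5x + 5y + s1 = 58
  5x + 2y + s2 = 32
  5x + 4y + s3 = 52
  x + y + s4 = 16
  4x + 2y + s5 = 28
  x, y, s1, s2, s3, s4, s5 ≥ 0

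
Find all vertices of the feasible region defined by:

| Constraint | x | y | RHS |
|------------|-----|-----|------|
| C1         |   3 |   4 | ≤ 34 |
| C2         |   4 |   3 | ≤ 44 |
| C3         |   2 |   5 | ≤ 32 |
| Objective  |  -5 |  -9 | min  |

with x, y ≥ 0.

(0, 0), (11, 0), (10.57, 0.5714), (6, 4), (0, 6.4)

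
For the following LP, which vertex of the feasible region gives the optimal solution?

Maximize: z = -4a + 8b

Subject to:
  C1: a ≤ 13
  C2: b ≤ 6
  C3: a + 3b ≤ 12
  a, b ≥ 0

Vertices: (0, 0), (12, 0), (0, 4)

Evaluate the objective at each vertex of the feasible region:
  z(0, 0) = 0
  z(12, 0) = -48
  z(0, 4) = 32  ←
The maximum is at a = 0, b = 4.

(0, 4)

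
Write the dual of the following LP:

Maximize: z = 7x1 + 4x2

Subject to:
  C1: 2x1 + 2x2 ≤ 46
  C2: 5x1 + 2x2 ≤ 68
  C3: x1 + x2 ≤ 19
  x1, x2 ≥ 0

Primal max cᵀx s.t. Ax ≤ b, x ≥ 0  →  Dual min bᵀy s.t. Aᵀy ≥ c, y ≥ 0.

Minimize: z = 46y1 + 68y2 + 19y3

Subject to:
  2y1 + 5y2 + y3 ≥ 7
  2y1 + 2y2 + y3 ≥ 4
  y1, y2, y3 ≥ 0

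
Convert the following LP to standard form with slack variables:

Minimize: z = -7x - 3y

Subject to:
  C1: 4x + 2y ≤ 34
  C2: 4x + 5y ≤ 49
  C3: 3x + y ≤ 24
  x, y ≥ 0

min z = -7x - 3y

s.t.
  4x + 2y + s1 = 34
  4x + 5y + s2 = 49
  3x + y + s3 = 24
  x, y, s1, s2, s3 ≥ 0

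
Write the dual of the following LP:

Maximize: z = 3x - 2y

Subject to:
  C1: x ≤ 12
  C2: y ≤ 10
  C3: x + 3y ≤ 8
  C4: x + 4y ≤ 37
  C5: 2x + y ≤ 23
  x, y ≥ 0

Primal max cᵀx s.t. Ax ≤ b, x ≥ 0  →  Dual min bᵀy s.t. Aᵀy ≥ c, y ≥ 0.

Minimize: z = 12y1 + 10y2 + 8y3 + 37y4 + 23y5

Subject to:
  y1 + y3 + y4 + 2y5 ≥ 3
  y2 + 3y3 + 4y4 + y5 ≥ -2
  y1, y2, y3, y4, y5 ≥ 0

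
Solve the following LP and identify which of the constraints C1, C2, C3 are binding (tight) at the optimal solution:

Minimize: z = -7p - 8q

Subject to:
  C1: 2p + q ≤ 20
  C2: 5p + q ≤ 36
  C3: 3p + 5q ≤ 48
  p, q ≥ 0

At p = 6, q = 6, compute slack b - a·x for each constraint:
  C1: 20 − 18 = 2  (slack)
  C2: 36 − 36 = 0  (binding)
  C3: 48 − 48 = 0  (binding)

Optimal: p = 6, q = 6
Binding: C2, C3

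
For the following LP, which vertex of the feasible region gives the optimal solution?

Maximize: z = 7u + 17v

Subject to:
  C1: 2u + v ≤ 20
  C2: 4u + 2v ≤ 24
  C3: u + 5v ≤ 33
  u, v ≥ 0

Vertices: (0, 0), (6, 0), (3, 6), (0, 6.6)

Evaluate the objective at each vertex of the feasible region:
  z(0, 0) = 0
  z(6, 0) = 42
  z(3, 6) = 123  ←
  z(0, 6.6) = 112.2
The maximum is at u = 3, v = 6.

(3, 6)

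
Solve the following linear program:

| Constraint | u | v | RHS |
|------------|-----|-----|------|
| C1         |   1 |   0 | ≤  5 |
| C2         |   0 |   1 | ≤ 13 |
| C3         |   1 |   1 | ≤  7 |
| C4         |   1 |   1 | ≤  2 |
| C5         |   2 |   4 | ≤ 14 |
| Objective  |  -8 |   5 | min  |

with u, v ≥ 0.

Evaluate the objective at each vertex of the feasible region:
  z(0, 0) = 0
  z(2, 0) = -16  ←
  z(0, 2) = 10
The minimum is at u = 2, v = 0.

u = 2, v = 0, z = -16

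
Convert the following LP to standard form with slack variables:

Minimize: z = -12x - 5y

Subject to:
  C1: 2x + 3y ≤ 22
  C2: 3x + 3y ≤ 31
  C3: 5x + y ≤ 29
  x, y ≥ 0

min z = -12x - 5y

s.t.
  2x + 3y + s1 = 22
  3x + 3y + s2 = 31
  5x + y + s3 = 29
  x, y, s1, s2, s3 ≥ 0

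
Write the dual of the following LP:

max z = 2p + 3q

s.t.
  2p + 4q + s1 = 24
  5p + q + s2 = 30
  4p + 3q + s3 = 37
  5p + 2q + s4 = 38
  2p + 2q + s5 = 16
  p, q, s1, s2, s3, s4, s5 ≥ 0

Primal max cᵀx s.t. Ax ≤ b, x ≥ 0  →  Dual min bᵀy s.t. Aᵀy ≥ c, y ≥ 0.

Minimize: z = 24y1 + 30y2 + 37y3 + 38y4 + 16y5

Subject to:
  2y1 + 5y2 + 4y3 + 5y4 + 2y5 ≥ 2
  4y1 + y2 + 3y3 + 2y4 + 2y5 ≥ 3
  y1, y2, y3, y4, y5 ≥ 0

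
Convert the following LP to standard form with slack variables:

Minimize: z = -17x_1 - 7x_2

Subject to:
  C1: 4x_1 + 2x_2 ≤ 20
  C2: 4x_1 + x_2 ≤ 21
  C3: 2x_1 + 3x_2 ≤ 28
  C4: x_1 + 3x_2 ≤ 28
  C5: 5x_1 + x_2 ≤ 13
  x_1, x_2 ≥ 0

min z = -17x_1 - 7x_2

s.t.
  4x_1 + 2x_2 + s1 = 20
  4x_1 + x_2 + s2 = 21
  2x_1 + 3x_2 + s3 = 28
  x_1 + 3x_2 + s4 = 28
  5x_1 + x_2 + s5 = 13
  x_1, x_2, s1, s2, s3, s4, s5 ≥ 0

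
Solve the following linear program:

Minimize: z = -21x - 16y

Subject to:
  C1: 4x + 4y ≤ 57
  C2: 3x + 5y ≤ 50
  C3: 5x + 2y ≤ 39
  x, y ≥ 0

Evaluate the objective at each vertex of the feasible region:
  z(0, 0) = 0
  z(7.8, 0) = -163.8
  z(5, 7) = -217  ←
  z(0, 10) = -160
The minimum is at x = 5, y = 7.

x = 5, y = 7, z = -217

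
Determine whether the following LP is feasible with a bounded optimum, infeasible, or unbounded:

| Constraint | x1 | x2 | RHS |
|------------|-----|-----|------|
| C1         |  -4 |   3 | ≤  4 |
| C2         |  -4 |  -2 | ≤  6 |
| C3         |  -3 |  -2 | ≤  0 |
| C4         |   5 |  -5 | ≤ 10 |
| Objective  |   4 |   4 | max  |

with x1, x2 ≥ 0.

Unbounded (objective can increase without bound)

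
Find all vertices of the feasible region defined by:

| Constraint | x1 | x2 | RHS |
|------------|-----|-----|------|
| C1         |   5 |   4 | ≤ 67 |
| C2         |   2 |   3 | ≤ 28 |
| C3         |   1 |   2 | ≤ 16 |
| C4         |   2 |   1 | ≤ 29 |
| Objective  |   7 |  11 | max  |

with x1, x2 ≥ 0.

(0, 0), (13.4, 0), (12.71, 0.8571), (8, 4), (0, 8)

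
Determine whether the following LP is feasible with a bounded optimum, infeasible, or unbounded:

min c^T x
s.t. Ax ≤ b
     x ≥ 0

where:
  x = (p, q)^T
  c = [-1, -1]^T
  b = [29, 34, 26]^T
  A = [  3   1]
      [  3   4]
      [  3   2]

Feasible with a bounded optimal solution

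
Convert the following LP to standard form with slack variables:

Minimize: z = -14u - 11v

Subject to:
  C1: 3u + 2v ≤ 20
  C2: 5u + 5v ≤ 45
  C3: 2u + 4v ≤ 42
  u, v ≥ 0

min z = -14u - 11v

s.t.
  3u + 2v + s1 = 20
  5u + 5v + s2 = 45
  2u + 4v + s3 = 42
  u, v, s1, s2, s3 ≥ 0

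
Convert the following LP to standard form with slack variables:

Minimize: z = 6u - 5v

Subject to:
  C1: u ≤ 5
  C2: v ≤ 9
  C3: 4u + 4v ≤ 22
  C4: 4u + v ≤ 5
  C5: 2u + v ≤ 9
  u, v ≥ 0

min z = 6u - 5v

s.t.
  u + s1 = 5
  v + s2 = 9
  4u + 4v + s3 = 22
  4u + v + s4 = 5
  2u + v + s5 = 9
  u, v, s1, s2, s3, s4, s5 ≥ 0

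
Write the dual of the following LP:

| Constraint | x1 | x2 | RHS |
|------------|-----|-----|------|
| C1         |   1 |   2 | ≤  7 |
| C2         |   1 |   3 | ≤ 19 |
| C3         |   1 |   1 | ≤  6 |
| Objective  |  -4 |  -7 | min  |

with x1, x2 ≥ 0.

Primal min cᵀx s.t. Ax ≤ b, x ≥ 0  →  Dual max −bᵀy s.t. Aᵀy ≥ −c, y ≥ 0.

Maximize: z = -7y1 - 19y2 - 6y3

Subject to:
  y1 + y2 + y3 ≥ 4
  2y1 + 3y2 + y3 ≥ 7
  y1, y2, y3 ≥ 0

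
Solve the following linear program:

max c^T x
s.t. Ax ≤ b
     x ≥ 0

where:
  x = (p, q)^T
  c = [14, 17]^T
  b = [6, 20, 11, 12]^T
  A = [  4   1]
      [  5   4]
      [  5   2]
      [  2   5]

Evaluate the objective at each vertex of the feasible region:
  z(0, 0) = 0
  z(1.5, 0) = 21
  z(1, 2) = 48  ←
  z(0, 2.4) = 40.8
The maximum is at p = 1, q = 2.

p = 1, q = 2, z = 48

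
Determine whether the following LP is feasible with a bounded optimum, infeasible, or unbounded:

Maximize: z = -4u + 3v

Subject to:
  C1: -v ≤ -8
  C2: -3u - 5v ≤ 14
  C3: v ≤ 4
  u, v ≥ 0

Infeasible (no feasible solution exists)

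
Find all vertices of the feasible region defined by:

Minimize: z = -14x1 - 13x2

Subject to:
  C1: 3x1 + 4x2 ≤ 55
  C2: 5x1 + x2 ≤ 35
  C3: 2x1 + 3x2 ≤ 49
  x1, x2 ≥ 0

(0, 0), (7, 0), (5, 10), (0, 13.75)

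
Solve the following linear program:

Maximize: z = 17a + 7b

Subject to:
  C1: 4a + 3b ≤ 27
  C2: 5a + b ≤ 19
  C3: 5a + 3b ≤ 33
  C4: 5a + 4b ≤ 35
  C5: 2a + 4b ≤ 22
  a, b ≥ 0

Evaluate the objective at each vertex of the feasible region:
  z(0, 0) = 0
  z(3.8, 0) = 64.6
  z(3, 4) = 79  ←
  z(0, 5.5) = 38.5
The maximum is at a = 3, b = 4.

a = 3, b = 4, z = 79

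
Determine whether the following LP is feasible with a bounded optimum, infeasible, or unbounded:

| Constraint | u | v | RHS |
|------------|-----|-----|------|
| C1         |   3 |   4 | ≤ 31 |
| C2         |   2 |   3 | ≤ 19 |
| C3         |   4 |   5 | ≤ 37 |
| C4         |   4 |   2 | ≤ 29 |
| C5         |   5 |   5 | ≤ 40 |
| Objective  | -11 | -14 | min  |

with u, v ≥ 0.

Feasible with a bounded optimal solution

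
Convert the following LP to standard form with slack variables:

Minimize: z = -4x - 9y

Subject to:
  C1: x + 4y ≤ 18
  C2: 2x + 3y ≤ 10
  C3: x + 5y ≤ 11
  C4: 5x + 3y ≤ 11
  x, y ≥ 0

min z = -4x - 9y

s.t.
  x + 4y + s1 = 18
  2x + 3y + s2 = 10
  x + 5y + s3 = 11
  5x + 3y + s4 = 11
  x, y, s1, s2, s3, s4 ≥ 0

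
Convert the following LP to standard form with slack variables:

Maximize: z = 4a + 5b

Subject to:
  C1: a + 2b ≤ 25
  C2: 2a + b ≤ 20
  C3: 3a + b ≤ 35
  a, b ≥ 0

max z = 4a + 5b

s.t.
  a + 2b + s1 = 25
  2a + b + s2 = 20
  3a + b + s3 = 35
  a, b, s1, s2, s3 ≥ 0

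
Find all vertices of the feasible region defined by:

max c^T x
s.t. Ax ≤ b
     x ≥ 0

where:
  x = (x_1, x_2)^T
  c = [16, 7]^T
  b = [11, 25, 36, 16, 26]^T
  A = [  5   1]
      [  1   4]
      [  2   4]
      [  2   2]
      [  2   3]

(0, 0), (2.2, 0), (1, 6), (0, 6.25)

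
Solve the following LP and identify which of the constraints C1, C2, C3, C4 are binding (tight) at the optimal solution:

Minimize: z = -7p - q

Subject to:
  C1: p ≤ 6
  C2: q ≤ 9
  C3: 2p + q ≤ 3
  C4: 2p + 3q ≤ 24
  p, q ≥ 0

At p = 1.5, q = 0, compute slack b - a·x for each constraint:
  C1: 6 − 1.5 = 4.5  (slack)
  C2: 9 − 0 = 9  (slack)
  C3: 3 − 3 = 0  (binding)
  C4: 24 − 3 = 21  (slack)

Optimal: p = 1.5, q = 0
Binding: C3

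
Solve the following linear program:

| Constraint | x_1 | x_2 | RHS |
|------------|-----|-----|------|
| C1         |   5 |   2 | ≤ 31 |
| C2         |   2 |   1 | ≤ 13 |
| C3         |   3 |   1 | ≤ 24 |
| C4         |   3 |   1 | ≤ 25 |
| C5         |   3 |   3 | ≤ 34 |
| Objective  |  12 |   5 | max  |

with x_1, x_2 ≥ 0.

Evaluate the objective at each vertex of the feasible region:
  z(0, 0) = 0
  z(6.2, 0) = 74.4
  z(5, 3) = 75  ←
  z(1.667, 9.667) = 68.33
  z(0, 11.33) = 56.67
The maximum is at x_1 = 5, x_2 = 3.

x_1 = 5, x_2 = 3, z = 75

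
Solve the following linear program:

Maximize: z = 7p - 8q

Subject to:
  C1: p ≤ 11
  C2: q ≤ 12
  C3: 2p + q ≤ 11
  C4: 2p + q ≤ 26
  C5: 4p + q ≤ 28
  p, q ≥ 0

Evaluate the objective at each vertex of the feasible region:
  z(0, 0) = 0
  z(5.5, 0) = 38.5  ←
  z(0, 11) = -88
The maximum is at p = 5.5, q = 0.

p = 5.5, q = 0, z = 38.5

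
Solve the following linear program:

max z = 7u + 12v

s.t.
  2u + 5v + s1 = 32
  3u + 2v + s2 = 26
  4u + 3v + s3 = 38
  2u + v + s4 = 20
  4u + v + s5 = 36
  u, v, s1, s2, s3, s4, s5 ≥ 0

Evaluate the objective at each vertex of the feasible region:
  z(0, 0) = 0
  z(8.667, 0) = 60.67
  z(6, 4) = 90  ←
  z(0, 6.4) = 76.8
The maximum is at u = 6, v = 4.

u = 6, v = 4, z = 90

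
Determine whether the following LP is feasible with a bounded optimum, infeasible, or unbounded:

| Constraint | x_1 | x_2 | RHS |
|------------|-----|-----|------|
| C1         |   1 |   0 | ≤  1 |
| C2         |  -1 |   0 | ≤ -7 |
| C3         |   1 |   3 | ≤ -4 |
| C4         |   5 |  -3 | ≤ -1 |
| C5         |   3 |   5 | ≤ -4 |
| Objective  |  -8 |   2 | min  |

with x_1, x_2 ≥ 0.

Infeasible (no feasible solution exists)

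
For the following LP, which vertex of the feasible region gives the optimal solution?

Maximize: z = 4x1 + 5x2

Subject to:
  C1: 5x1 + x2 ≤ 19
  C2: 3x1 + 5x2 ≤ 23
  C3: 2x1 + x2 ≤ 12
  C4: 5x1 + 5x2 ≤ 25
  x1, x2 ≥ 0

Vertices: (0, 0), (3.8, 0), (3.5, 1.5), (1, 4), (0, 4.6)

Evaluate the objective at each vertex of the feasible region:
  z(0, 0) = 0
  z(3.8, 0) = 15.2
  z(3.5, 1.5) = 21.5
  z(1, 4) = 24  ←
  z(0, 4.6) = 23
The maximum is at x1 = 1, x2 = 4.

(1, 4)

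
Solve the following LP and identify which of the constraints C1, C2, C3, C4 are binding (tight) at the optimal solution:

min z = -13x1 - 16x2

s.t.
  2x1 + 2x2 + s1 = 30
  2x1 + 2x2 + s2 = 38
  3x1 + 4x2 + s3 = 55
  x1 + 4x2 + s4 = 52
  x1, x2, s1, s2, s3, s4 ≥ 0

At x1 = 5, x2 = 10, compute slack b - a·x for each constraint:
  C1: 30 − 30 = 0  (binding)
  C2: 38 − 30 = 8  (slack)
  C3: 55 − 55 = 0  (binding)
  C4: 52 − 45 = 7  (slack)

Optimal: x1 = 5, x2 = 10
Binding: C1, C3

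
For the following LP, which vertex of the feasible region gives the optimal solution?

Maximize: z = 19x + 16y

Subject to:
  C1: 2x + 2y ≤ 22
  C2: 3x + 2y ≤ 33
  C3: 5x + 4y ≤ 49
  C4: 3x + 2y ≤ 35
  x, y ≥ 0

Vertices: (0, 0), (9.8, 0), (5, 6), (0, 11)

Evaluate the objective at each vertex of the feasible region:
  z(0, 0) = 0
  z(9.8, 0) = 186.2
  z(5, 6) = 191  ←
  z(0, 11) = 176
The maximum is at x = 5, y = 6.

(5, 6)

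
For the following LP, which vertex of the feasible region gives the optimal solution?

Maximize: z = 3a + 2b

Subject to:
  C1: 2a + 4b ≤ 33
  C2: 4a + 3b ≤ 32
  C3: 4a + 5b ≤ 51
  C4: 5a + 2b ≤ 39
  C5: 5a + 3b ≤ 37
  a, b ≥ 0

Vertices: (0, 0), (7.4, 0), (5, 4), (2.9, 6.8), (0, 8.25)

Evaluate the objective at each vertex of the feasible region:
  z(0, 0) = 0
  z(7.4, 0) = 22.2
  z(5, 4) = 23  ←
  z(2.9, 6.8) = 22.3
  z(0, 8.25) = 16.5
The maximum is at a = 5, b = 4.

(5, 4)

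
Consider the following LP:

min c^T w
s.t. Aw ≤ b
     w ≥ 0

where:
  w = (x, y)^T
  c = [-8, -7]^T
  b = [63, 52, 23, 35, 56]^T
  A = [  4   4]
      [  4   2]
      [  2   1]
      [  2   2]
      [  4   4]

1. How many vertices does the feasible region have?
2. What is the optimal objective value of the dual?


1. 4
2. -107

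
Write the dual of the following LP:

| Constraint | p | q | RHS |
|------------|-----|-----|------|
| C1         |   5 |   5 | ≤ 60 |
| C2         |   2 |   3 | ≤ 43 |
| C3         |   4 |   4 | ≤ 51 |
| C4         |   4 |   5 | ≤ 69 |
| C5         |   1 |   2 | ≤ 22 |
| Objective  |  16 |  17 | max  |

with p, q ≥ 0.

Primal max cᵀx s.t. Ax ≤ b, x ≥ 0  →  Dual min bᵀy s.t. Aᵀy ≥ c, y ≥ 0.

Minimize: z = 60y1 + 43y2 + 51y3 + 69y4 + 22y5

Subject to:
  5y1 + 2y2 + 4y3 + 4y4 + y5 ≥ 16
  5y1 + 3y2 + 4y3 + 5y4 + 2y5 ≥ 17
  y1, y2, y3, y4, y5 ≥ 0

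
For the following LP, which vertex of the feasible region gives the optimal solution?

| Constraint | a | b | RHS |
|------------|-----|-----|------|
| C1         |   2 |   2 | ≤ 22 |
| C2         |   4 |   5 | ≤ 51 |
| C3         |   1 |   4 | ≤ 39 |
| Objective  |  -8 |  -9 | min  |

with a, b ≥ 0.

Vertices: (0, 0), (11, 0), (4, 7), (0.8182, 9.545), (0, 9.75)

Evaluate the objective at each vertex of the feasible region:
  z(0, 0) = 0
  z(11, 0) = -88
  z(4, 7) = -95  ←
  z(0.8182, 9.545) = -92.45
  z(0, 9.75) = -87.75
The minimum is at a = 4, b = 7.

(4, 7)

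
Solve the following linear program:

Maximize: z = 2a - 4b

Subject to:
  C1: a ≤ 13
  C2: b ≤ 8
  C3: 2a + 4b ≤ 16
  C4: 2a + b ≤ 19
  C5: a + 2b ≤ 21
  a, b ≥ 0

Evaluate the objective at each vertex of the feasible region:
  z(0, 0) = 0
  z(8, 0) = 16  ←
  z(0, 4) = -16
The maximum is at a = 8, b = 0.

a = 8, b = 0, z = 16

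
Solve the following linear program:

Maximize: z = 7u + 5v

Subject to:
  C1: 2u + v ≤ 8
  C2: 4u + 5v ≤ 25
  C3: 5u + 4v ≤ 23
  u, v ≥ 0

Evaluate the objective at each vertex of the feasible region:
  z(0, 0) = 0
  z(4, 0) = 28
  z(3, 2) = 31  ←
  z(1.667, 3.667) = 30
  z(0, 5) = 25
The maximum is at u = 3, v = 2.

u = 3, v = 2, z = 31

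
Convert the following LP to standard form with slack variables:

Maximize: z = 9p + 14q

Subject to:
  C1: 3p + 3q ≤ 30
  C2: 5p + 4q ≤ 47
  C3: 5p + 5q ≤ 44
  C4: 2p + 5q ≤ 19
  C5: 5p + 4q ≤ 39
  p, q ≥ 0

max z = 9p + 14q

s.t.
  3p + 3q + s1 = 30
  5p + 4q + s2 = 47
  5p + 5q + s3 = 44
  2p + 5q + s4 = 19
  5p + 4q + s5 = 39
  p, q, s1, s2, s3, s4, s5 ≥ 0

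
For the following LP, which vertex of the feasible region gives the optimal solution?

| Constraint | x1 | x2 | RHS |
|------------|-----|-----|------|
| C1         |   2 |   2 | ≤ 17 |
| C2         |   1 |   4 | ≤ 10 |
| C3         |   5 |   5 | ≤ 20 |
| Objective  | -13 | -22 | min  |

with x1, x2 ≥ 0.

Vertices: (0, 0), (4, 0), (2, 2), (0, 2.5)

Evaluate the objective at each vertex of the feasible region:
  z(0, 0) = 0
  z(4, 0) = -52
  z(2, 2) = -70  ←
  z(0, 2.5) = -55
The minimum is at x1 = 2, x2 = 2.

(2, 2)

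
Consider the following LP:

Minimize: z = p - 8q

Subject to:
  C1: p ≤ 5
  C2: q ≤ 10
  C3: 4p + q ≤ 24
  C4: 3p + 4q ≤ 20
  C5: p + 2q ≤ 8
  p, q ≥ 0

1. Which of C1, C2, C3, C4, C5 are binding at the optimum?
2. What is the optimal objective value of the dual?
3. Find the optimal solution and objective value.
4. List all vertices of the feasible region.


1. C5
2. -32
3. p = 0, q = 4, z = -32
4. (0, 0), (5, 0), (5, 1.25), (4, 2), (0, 4)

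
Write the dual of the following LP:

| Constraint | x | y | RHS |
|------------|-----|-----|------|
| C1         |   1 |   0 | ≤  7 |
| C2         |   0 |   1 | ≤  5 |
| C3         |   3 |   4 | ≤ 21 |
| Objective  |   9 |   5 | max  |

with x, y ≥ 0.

Primal max cᵀx s.t. Ax ≤ b, x ≥ 0  →  Dual min bᵀy s.t. Aᵀy ≥ c, y ≥ 0.

Minimize: z = 7y1 + 5y2 + 21y3

Subject to:
  y1 + 3y3 ≥ 9
  y2 + 4y3 ≥ 5
  y1, y2, y3 ≥ 0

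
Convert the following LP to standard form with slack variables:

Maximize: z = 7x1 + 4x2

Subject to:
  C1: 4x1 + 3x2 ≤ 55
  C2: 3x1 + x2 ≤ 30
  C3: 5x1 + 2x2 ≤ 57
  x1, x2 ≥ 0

max z = 7x1 + 4x2

s.t.
  4x1 + 3x2 + s1 = 55
  3x1 + x2 + s2 = 30
  5x1 + 2x2 + s3 = 57
  x1, x2, s1, s2, s3 ≥ 0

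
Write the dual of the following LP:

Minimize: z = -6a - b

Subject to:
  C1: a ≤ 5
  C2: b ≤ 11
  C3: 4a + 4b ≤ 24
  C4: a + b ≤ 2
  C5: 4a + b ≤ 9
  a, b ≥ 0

Primal min cᵀx s.t. Ax ≤ b, x ≥ 0  →  Dual max −bᵀy s.t. Aᵀy ≥ −c, y ≥ 0.

Maximize: z = -5y1 - 11y2 - 24y3 - 2y4 - 9y5

Subject to:
  y1 + 4y3 + y4 + 4y5 ≥ 6
  y2 + 4y3 + y4 + y5 ≥ 1
  y1, y2, y3, y4, y5 ≥ 0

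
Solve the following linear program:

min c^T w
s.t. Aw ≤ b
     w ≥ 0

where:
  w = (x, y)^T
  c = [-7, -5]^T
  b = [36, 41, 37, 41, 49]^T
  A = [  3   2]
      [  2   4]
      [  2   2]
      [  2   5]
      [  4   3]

Evaluate the objective at each vertex of the feasible region:
  z(0, 0) = 0
  z(12, 0) = -84
  z(10, 3) = -85  ←
  z(8.714, 4.714) = -84.57
  z(0, 8.2) = -41
The minimum is at x = 10, y = 3.

x = 10, y = 3, z = -85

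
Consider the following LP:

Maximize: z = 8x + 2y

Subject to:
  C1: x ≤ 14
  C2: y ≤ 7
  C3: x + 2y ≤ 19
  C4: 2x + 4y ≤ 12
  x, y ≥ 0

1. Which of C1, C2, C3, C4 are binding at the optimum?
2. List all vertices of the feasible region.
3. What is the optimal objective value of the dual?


1. C4
2. (0, 0), (6, 0), (0, 3)
3. 48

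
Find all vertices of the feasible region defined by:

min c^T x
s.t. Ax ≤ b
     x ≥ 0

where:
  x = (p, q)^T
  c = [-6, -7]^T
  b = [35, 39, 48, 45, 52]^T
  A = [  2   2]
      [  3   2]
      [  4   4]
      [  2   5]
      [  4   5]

(0, 0), (12, 0), (8, 4), (3.5, 7.6), (0, 9)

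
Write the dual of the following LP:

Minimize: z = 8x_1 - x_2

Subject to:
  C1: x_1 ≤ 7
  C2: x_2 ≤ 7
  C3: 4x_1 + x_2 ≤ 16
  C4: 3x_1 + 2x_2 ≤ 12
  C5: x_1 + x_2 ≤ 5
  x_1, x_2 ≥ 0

Primal min cᵀx s.t. Ax ≤ b, x ≥ 0  →  Dual max −bᵀy s.t. Aᵀy ≥ −c, y ≥ 0.

Maximize: z = -7y1 - 7y2 - 16y3 - 12y4 - 5y5

Subject to:
  y1 + 4y3 + 3y4 + y5 ≥ -8
  y2 + y3 + 2y4 + y5 ≥ 1
  y1, y2, y3, y4, y5 ≥ 0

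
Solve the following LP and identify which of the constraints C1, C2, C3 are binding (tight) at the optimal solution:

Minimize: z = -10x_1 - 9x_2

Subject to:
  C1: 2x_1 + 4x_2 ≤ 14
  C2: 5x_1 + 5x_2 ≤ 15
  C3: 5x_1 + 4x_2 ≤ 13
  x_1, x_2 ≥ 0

At x_1 = 1, x_2 = 2, compute slack b - a·x for each constraint:
  C1: 14 − 10 = 4  (slack)
  C2: 15 − 15 = 0  (binding)
  C3: 13 − 13 = 0  (binding)

Optimal: x_1 = 1, x_2 = 2
Binding: C2, C3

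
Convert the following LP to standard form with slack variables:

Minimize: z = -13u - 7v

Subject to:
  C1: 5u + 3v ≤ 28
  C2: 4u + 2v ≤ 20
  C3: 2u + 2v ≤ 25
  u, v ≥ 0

min z = -13u - 7v

s.t.
  5u + 3v + s1 = 28
  4u + 2v + s2 = 20
  2u + 2v + s3 = 25
  u, v, s1, s2, s3 ≥ 0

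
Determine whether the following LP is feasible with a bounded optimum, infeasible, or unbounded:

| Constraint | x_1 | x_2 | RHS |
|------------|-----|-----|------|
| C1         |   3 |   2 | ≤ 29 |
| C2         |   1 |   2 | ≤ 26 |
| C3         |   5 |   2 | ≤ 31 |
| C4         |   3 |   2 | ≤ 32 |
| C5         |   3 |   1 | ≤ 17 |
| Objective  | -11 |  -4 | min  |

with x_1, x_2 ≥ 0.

Feasible with a bounded optimal solution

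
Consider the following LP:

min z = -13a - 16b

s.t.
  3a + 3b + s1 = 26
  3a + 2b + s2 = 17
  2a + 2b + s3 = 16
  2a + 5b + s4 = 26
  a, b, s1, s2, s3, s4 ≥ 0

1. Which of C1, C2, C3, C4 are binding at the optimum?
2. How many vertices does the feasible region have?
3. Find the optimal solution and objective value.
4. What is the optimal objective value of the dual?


1. C2, C4
2. 4
3. a = 3, b = 4, z = -103
4. -103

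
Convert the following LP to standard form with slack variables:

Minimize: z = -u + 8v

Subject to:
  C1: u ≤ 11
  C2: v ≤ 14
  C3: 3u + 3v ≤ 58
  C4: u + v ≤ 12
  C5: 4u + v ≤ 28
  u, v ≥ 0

min z = -u + 8v

s.t.
  u + s1 = 11
  v + s2 = 14
  3u + 3v + s3 = 58
  u + v + s4 = 12
  4u + v + s5 = 28
  u, v, s1, s2, s3, s4, s5 ≥ 0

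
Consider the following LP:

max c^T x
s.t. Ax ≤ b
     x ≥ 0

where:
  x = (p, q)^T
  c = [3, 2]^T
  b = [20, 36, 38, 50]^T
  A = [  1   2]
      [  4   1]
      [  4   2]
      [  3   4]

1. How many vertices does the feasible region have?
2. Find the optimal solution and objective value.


1. 5
2. p = 6, q = 7, z = 32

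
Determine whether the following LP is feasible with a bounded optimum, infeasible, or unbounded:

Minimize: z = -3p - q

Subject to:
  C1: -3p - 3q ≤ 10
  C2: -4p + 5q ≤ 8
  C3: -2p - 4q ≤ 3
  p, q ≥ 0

Unbounded (objective can decrease without bound)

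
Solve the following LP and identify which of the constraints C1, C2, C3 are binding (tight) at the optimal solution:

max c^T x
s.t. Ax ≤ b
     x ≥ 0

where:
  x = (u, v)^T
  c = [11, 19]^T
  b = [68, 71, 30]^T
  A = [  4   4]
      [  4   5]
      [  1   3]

At u = 9, v = 7, compute slack b - a·x for each constraint:
  C1: 68 − 64 = 4  (slack)
  C2: 71 − 71 = 0  (binding)
  C3: 30 − 30 = 0  (binding)

Optimal: u = 9, v = 7
Binding: C2, C3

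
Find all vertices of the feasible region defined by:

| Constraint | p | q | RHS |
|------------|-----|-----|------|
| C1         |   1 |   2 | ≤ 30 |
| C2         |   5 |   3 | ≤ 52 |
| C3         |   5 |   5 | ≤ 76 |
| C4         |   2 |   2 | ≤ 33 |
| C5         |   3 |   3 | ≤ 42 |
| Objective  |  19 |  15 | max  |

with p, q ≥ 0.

(0, 0), (10.4, 0), (5, 9), (0, 14)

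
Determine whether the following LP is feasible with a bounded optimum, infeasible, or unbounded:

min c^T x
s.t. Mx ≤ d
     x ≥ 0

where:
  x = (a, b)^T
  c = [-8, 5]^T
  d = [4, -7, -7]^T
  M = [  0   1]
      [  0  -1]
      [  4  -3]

Infeasible (no feasible solution exists)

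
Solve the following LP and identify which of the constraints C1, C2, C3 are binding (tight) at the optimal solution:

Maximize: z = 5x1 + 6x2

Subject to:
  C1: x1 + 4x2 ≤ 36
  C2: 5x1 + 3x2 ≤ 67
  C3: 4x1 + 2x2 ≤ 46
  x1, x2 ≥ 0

At x1 = 8, x2 = 7, compute slack b - a·x for each constraint:
  C1: 36 − 36 = 0  (binding)
  C2: 67 − 61 = 6  (slack)
  C3: 46 − 46 = 0  (binding)

Optimal: x1 = 8, x2 = 7
Binding: C1, C3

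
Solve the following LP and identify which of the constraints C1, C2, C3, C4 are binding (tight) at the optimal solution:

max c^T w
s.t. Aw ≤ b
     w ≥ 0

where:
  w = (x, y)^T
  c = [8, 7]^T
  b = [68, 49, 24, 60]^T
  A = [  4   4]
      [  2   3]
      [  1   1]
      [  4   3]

At x = 9, y = 8, compute slack b - a·x for each constraint:
  C1: 68 − 68 = 0  (binding)
  C2: 49 − 42 = 7  (slack)
  C3: 24 − 17 = 7  (slack)
  C4: 60 − 60 = 0  (binding)

Optimal: x = 9, y = 8
Binding: C1, C4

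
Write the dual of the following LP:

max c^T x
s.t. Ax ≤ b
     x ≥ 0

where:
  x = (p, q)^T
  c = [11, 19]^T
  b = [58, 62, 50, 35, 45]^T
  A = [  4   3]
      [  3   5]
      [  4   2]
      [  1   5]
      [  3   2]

Primal max cᵀx s.t. Ax ≤ b, x ≥ 0  →  Dual min bᵀy s.t. Aᵀy ≥ c, y ≥ 0.

Minimize: z = 58y1 + 62y2 + 50y3 + 35y4 + 45y5

Subject to:
  4y1 + 3y2 + 4y3 + y4 + 3y5 ≥ 11
  3y1 + 5y2 + 2y3 + 5y4 + 2y5 ≥ 19
  y1, y2, y3, y4, y5 ≥ 0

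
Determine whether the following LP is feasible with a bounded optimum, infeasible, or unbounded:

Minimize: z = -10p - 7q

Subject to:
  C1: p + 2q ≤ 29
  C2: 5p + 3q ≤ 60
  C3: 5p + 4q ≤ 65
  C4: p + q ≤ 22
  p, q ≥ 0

Feasible with a bounded optimal solution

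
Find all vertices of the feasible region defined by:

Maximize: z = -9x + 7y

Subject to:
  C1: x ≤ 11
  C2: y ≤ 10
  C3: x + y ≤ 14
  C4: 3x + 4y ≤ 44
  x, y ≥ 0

(0, 0), (11, 0), (11, 2.75), (1.333, 10), (0, 10)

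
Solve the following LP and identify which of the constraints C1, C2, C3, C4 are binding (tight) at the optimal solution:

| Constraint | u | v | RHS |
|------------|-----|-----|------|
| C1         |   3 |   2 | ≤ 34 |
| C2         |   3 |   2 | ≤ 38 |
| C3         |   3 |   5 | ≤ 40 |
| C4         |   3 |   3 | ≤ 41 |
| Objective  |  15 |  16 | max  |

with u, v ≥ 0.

At u = 10, v = 2, compute slack b - a·x for each constraint:
  C1: 34 − 34 = 0  (binding)
  C2: 38 − 34 = 4  (slack)
  C3: 40 − 40 = 0  (binding)
  C4: 41 − 36 = 5  (slack)

Optimal: u = 10, v = 2
Binding: C1, C3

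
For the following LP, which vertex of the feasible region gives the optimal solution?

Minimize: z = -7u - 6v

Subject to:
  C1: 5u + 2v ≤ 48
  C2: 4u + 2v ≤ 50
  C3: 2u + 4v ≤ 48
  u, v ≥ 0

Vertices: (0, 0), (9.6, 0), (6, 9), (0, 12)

Evaluate the objective at each vertex of the feasible region:
  z(0, 0) = 0
  z(9.6, 0) = -67.2
  z(6, 9) = -96  ←
  z(0, 12) = -72
The minimum is at u = 6, v = 9.

(6, 9)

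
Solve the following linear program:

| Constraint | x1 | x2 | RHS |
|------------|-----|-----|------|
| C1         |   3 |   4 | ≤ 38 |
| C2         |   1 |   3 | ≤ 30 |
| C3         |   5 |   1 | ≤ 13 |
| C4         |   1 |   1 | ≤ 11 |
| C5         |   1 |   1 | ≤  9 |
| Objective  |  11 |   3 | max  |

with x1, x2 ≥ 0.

Evaluate the objective at each vertex of the feasible region:
  z(0, 0) = 0
  z(2.6, 0) = 28.6
  z(1, 8) = 35  ←
  z(0, 9) = 27
The maximum is at x1 = 1, x2 = 8.

x1 = 1, x2 = 8, z = 35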